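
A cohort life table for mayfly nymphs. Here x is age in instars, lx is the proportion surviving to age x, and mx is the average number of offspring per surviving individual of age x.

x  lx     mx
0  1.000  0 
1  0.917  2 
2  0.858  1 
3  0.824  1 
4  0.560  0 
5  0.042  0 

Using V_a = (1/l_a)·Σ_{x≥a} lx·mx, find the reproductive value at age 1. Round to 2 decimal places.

3.83

lx·mx for x ≥ 1: 1.834, 0.858, 0.824, 0, 0 → sum = 3.516
V_1 = 3.516 / l_1 = 3.516 / 0.917 = 3.834242… → 3.83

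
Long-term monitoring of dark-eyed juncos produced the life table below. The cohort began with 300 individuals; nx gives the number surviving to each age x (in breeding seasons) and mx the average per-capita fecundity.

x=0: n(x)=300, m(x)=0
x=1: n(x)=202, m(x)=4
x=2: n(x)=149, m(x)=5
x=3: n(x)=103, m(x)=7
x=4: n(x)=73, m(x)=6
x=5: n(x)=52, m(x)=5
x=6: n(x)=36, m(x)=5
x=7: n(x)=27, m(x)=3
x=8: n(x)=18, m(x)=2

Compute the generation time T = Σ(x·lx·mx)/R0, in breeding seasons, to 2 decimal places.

lx = nx/n0 = nx/300: 1, 0.67333…, 0.49667…, 0.34333…, 0.24333…, 0.17333…, 0.12, 0.09, 0.06
lx·mx: 0, 2.693333…, 2.483333…, 2.403333…, 1.46…, 0.866667…, 0.6, 0.27, 0.12 → R0 = 10.896667…
x·lx·mx: 0, 2.693333…, 4.966667…, 7.21…, 5.84…, 4.333333…, 3.6, 1.89, 0.96 → Σ = 31.493333…
T = 31.493333… / 10.896667… = 2.89018… → 2.89

2.89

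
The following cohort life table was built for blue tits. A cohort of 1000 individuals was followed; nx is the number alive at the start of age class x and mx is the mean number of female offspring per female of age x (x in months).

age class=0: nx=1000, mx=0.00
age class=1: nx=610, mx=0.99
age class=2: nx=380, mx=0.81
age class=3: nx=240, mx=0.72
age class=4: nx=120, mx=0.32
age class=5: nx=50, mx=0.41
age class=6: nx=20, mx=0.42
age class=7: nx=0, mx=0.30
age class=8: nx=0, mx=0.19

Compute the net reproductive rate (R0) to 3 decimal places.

1.152

lx = nx/n0 = nx/1000: 1, 0.61, 0.38, 0.24, 0.12, 0.05, 0.02, 0, 0
lx·mx by age: 0, 0.6039, 0.3078, 0.1728, 0.0384, 0.0205, 0.0084, 0, 0
R0 = Σ lx·mx = 1.1518 → 1.152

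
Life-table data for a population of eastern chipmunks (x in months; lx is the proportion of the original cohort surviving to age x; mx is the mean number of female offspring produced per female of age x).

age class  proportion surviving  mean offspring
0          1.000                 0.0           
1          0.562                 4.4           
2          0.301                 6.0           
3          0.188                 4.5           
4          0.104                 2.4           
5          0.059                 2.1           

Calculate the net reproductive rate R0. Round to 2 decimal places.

5.50

lx·mx by age: 0, 2.4728, 1.806, 0.846, 0.2496, 0.1239
R0 = Σ lx·mx = 5.4983 → 5.50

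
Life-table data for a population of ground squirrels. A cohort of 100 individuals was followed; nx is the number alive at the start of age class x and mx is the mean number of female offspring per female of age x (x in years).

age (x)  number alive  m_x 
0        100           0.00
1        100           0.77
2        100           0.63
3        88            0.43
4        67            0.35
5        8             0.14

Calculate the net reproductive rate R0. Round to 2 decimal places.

lx = nx/n0 = nx/100: 1, 1, 1, 0.88, 0.67, 0.08
lx·mx by age: 0, 0.77, 0.63, 0.3784, 0.2345, 0.0112
R0 = Σ lx·mx = 2.0241 → 2.02

2.02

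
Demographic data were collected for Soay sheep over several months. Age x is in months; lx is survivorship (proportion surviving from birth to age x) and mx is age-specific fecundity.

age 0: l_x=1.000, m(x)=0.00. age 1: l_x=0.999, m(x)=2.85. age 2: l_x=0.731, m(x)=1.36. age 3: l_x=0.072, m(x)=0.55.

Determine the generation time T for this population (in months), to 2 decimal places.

lx·mx: 0, 2.84715, 0.99416, 0.0396 → R0 = 3.88091
x·lx·mx: 0, 2.84715, 1.98832, 0.1188 → Σ = 4.95427
T = 4.95427 / 3.88091 = 1.276574… → 1.28

1.28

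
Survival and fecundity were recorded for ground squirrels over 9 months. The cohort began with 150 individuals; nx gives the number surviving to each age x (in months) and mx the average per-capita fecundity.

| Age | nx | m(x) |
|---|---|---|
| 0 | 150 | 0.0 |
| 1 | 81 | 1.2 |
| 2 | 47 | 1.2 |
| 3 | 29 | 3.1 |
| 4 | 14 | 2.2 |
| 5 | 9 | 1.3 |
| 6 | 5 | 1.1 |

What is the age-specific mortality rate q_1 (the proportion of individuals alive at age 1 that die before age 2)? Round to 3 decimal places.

0.420

lx = nx/n0 = nx/150: 1, 0.54, 0.31333…, 0.19333…, 0.09333…, 0.06, 0.03333…
q_1 = (l_1 − l_2) / l_1 = (0.54 − 0.313333…) / 0.54
     = 0.226667… / 0.54 = 0.419753… → 0.420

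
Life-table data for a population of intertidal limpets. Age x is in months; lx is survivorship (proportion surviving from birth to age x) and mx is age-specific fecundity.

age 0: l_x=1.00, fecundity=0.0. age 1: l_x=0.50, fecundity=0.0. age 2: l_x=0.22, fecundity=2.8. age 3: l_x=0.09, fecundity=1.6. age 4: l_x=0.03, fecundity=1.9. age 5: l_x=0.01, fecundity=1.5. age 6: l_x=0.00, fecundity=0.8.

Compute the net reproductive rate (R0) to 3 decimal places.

0.832

lx·mx by age: 0, 0, 0.616, 0.144, 0.057, 0.015, 0
R0 = Σ lx·mx = 0.832 → 0.832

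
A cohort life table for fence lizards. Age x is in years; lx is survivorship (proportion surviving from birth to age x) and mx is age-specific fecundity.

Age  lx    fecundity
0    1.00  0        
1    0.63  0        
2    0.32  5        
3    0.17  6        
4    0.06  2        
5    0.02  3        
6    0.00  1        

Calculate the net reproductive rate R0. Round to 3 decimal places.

lx·mx by age: 0, 0, 1.6, 1.02, 0.12, 0.06, 0
R0 = Σ lx·mx = 2.8 → 2.800

2.800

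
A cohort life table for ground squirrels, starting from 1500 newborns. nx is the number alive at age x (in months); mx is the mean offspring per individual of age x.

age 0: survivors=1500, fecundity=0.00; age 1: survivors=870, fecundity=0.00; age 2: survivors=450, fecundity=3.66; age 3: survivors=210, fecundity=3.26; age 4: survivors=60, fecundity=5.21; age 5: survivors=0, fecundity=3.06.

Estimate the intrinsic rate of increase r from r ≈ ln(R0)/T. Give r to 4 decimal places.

lx = nx/n0 = nx/1500: 1, 0.58, 0.3, 0.14, 0.04, 0
R0 = Σ lx·mx = 0 + 0 + 1.098 + 0.4564 + 0.2084 + 0 = 1.7628
Σ x·lx·mx = 4.3988; T = 4.3988/1.7628 = 2.49535…
r ≈ ln(R0)/T = ln(1.7628)/2.49535… = 0.227184… → 0.2272

0.2272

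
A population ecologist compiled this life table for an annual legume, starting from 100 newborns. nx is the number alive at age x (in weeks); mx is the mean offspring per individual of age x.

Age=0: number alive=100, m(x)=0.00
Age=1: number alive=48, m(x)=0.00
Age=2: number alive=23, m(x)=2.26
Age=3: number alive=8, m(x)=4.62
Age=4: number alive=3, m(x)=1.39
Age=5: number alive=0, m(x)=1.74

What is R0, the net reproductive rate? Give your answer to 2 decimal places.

0.93

lx = nx/n0 = nx/100: 1, 0.48, 0.23, 0.08, 0.03, 0
lx·mx by age: 0, 0, 0.5198, 0.3696, 0.0417, 0
R0 = Σ lx·mx = 0.9311 → 0.93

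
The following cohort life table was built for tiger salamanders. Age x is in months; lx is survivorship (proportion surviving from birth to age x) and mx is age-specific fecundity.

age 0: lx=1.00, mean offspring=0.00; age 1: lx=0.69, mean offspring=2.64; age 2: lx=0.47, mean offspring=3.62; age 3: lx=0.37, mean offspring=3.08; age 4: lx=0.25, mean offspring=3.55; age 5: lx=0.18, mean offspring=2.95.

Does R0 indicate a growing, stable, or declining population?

growing

R0 = Σ lx·mx = 0 + 1.8216 + 1.7014 + 1.1396 + 0.8875 + 0.531 = 6.0811
R0 > 1, so the population is growing.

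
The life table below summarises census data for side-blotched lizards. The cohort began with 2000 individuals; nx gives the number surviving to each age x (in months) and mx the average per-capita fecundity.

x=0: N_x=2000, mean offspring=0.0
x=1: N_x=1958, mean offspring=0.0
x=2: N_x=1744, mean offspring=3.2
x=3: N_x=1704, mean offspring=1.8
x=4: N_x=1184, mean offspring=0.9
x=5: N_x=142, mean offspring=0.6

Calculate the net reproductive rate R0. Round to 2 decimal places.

lx = nx/n0 = nx/2000: 1, 0.979, 0.872, 0.852, 0.592, 0.071
lx·mx by age: 0, 0, 2.7904, 1.5336, 0.5328, 0.0426
R0 = Σ lx·mx = 4.8994 → 4.90

4.90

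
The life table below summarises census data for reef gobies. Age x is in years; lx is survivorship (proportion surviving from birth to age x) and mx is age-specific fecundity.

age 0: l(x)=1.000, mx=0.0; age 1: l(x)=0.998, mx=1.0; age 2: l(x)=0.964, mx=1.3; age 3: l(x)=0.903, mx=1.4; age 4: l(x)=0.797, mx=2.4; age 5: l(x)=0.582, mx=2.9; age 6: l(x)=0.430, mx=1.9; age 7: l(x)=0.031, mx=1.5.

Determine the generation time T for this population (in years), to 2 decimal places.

lx·mx: 0, 0.998, 1.2532, 1.2642, 1.9128, 1.6878, 0.817, 0.0465 → R0 = 7.9795
x·lx·mx: 0, 0.998, 2.5064, 3.7926, 7.6512, 8.439, 4.902, 0.3255 → Σ = 28.6147
T = 28.6147 / 7.9795 = 3.586027… → 3.59

3.59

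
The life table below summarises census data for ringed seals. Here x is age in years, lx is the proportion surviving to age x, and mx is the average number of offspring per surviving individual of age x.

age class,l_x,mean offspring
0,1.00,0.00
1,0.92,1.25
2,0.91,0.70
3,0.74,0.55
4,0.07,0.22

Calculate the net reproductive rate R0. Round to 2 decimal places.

2.21

lx·mx by age: 0, 1.15, 0.637, 0.407, 0.0154
R0 = Σ lx·mx = 2.2094 → 2.21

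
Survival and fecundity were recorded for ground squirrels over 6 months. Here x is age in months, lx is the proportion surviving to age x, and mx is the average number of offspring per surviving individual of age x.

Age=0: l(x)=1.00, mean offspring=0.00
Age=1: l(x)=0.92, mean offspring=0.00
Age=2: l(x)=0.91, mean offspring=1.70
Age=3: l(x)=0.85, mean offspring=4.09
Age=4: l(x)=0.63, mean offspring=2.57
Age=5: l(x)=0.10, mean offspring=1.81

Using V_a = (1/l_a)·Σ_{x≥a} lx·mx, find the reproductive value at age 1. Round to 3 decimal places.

7.417

lx·mx for x ≥ 1: 0, 1.547, 3.4765, 1.6191, 0.181 → sum = 6.8236
V_1 = 6.8236 / l_1 = 6.8236 / 0.92 = 7.416957… → 7.417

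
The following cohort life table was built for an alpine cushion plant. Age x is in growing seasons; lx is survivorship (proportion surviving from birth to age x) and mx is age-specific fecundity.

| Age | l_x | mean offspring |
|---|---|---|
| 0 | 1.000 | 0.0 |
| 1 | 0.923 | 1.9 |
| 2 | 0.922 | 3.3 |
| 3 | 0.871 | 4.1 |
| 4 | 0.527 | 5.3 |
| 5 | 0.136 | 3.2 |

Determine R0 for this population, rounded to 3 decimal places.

lx·mx by age: 0, 1.7537, 3.0426, 3.5711, 2.7931, 0.4352
R0 = Σ lx·mx = 11.5957 → 11.596

11.596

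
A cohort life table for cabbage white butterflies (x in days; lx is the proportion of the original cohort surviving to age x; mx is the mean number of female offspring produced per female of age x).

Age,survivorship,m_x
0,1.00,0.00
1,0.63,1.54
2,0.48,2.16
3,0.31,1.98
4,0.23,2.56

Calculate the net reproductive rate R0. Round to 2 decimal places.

lx·mx by age: 0, 0.9702, 1.0368, 0.6138, 0.5888
R0 = Σ lx·mx = 3.2096 → 3.21

3.21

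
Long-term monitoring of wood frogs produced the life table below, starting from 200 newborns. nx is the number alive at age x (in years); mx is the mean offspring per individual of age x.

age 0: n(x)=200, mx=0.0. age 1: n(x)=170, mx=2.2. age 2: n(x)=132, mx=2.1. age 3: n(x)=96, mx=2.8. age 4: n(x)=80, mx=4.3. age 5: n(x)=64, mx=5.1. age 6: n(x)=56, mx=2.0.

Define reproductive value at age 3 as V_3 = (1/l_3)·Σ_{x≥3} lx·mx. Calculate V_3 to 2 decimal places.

10.95

lx = nx/n0 = nx/200: 1, 0.85, 0.66, 0.48, 0.4, 0.32, 0.28
lx·mx for x ≥ 3: 1.344, 1.72, 1.632, 0.56 → sum = 5.256
V_3 = 5.256 / l_3 = 5.256 / 0.48 = 10.95 → 10.95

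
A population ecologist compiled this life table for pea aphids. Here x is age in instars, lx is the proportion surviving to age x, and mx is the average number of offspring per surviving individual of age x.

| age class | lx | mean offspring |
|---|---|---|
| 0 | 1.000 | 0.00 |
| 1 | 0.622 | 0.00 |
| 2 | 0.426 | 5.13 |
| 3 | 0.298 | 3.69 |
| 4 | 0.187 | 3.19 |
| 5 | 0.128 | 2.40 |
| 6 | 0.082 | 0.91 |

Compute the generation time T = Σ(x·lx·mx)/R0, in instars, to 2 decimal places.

lx·mx: 0, 0, 2.18538, 1.09962, 0.59653, 0.3072, 0.07462 → R0 = 4.26335
x·lx·mx: 0, 0, 4.37076, 3.29886, 2.38612, 1.536, 0.44772 → Σ = 12.03946
T = 12.03946 / 4.26335 = 2.823944… → 2.82

2.82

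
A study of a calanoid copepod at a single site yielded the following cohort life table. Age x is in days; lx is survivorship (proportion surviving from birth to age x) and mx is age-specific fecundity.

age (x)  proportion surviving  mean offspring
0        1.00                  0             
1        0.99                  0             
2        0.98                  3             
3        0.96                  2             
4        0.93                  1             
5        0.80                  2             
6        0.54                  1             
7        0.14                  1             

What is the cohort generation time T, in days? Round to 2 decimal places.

lx·mx: 0, 0, 2.94, 1.92, 0.93, 1.6, 0.54, 0.14 → R0 = 8.07
x·lx·mx: 0, 0, 5.88, 5.76, 3.72, 8, 3.24, 0.98 → Σ = 27.58
T = 27.58 / 8.07 = 3.417596… → 3.42

3.42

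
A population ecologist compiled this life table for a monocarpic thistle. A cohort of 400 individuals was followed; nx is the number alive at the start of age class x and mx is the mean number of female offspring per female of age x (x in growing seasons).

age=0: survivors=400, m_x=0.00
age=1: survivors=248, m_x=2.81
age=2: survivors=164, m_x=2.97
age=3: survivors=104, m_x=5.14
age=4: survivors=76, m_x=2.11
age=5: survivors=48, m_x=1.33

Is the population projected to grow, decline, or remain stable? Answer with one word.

growing

lx = nx/n0 = nx/400: 1, 0.62, 0.41, 0.26, 0.19, 0.12
R0 = Σ lx·mx = 0 + 1.7422 + 1.2177 + 1.3364 + 0.4009 + 0.1596 = 4.8568
R0 > 1, so the population is growing.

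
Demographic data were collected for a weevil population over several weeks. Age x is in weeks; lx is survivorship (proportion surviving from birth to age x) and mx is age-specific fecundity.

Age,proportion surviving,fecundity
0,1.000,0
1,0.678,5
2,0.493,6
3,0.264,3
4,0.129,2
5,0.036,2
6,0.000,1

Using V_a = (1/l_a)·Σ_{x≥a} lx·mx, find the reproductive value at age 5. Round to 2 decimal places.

lx·mx for x ≥ 5: 0.072, 0 → sum = 0.072
V_5 = 0.072 / l_5 = 0.072 / 0.036 = 2 → 2.00

2.00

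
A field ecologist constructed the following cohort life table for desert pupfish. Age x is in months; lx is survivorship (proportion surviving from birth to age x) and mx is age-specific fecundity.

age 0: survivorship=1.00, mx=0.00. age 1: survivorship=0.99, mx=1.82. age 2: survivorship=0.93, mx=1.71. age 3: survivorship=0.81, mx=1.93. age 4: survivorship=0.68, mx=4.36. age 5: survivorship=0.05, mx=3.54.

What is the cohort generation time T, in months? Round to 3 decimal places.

lx·mx: 0, 1.8018, 1.5903, 1.5633, 2.9648, 0.177 → R0 = 8.0972
x·lx·mx: 0, 1.8018, 3.1806, 4.6899, 11.8592, 0.885 → Σ = 22.4165
T = 22.4165 / 8.0972 = 2.768426… → 2.768

2.768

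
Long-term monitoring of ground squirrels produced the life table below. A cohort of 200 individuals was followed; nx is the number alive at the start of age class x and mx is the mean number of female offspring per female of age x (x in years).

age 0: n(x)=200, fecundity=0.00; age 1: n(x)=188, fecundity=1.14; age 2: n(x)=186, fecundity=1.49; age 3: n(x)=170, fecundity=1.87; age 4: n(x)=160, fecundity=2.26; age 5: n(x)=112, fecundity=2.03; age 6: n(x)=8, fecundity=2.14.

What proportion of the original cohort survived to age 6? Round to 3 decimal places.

0.040

l_6 = n_6/n_0 = 8/200 = 0.04 → 0.040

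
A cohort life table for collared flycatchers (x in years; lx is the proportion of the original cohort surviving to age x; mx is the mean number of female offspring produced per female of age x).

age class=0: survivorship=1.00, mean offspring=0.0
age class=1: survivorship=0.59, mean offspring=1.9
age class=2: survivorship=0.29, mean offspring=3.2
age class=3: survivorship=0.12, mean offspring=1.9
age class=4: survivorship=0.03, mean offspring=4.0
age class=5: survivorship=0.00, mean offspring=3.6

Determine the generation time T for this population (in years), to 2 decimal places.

1.73

lx·mx: 0, 1.121, 0.928, 0.228, 0.12, 0 → R0 = 2.397
x·lx·mx: 0, 1.121, 1.856, 0.684, 0.48, 0 → Σ = 4.141
T = 4.141 / 2.397 = 1.727576… → 1.73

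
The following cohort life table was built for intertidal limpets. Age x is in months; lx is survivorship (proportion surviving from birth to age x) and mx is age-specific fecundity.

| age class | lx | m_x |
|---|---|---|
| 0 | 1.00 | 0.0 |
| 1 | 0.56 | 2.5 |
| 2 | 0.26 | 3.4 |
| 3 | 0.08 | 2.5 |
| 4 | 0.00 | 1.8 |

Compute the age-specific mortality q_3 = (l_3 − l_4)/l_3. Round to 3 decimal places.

1.000

q_3 = (l_3 − l_4) / l_3 = (0.08 − 0) / 0.08
     = 0.08 / 0.08 = 1 → 1.000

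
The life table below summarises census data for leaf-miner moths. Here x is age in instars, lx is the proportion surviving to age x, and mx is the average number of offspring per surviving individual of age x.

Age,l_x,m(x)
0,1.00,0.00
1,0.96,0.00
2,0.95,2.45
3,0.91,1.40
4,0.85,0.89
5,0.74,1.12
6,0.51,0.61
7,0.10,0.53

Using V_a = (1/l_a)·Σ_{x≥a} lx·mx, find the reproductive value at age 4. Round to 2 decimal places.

2.29

lx·mx for x ≥ 4: 0.7565, 0.8288, 0.3111, 0.053 → sum = 1.9494
V_4 = 1.9494 / l_4 = 1.9494 / 0.85 = 2.293412… → 2.29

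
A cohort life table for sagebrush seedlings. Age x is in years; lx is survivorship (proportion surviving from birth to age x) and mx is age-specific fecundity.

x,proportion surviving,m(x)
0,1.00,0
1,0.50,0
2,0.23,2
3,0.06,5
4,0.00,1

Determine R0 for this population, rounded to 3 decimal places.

lx·mx by age: 0, 0, 0.46, 0.3, 0
R0 = Σ lx·mx = 0.76 → 0.760

0.760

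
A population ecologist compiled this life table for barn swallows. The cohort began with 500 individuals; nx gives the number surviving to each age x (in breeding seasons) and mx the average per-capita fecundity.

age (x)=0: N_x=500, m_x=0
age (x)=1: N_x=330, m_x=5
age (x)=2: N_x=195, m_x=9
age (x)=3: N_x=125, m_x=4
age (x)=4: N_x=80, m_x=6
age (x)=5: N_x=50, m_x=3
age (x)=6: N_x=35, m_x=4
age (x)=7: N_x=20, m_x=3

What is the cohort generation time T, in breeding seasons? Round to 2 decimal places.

2.24

lx = nx/n0 = nx/500: 1, 0.66, 0.39, 0.25, 0.16, 0.1, 0.07, 0.04
lx·mx: 0, 3.3, 3.51, 1, 0.96, 0.3, 0.28, 0.12 → R0 = 9.47
x·lx·mx: 0, 3.3, 7.02, 3, 3.84, 1.5, 1.68, 0.84 → Σ = 21.18
T = 21.18 / 9.47 = 2.236536… → 2.24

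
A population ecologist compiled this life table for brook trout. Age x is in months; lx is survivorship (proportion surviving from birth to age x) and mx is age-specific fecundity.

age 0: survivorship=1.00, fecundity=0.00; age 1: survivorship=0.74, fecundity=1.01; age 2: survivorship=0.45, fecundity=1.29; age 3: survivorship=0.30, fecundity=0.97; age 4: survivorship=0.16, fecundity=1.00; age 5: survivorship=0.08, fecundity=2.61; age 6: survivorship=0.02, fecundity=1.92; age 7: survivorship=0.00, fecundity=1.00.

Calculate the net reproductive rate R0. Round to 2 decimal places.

lx·mx by age: 0, 0.7474, 0.5805, 0.291, 0.16, 0.2088, 0.0384, 0
R0 = Σ lx·mx = 2.0261 → 2.03

2.03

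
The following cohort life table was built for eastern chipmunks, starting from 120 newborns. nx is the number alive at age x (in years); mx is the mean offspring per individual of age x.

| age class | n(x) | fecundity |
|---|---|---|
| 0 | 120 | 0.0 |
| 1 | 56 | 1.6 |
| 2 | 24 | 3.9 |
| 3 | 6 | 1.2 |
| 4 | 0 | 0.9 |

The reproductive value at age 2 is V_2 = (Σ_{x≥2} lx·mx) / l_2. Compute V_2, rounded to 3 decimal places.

4.200

lx = nx/n0 = nx/120: 1, 0.46667…, 0.2, 0.05, 0
lx·mx for x ≥ 2: 0.78, 0.06, 0 → sum = 0.84
V_2 = 0.84 / l_2 = 0.84 / 0.2 = 4.2 → 4.200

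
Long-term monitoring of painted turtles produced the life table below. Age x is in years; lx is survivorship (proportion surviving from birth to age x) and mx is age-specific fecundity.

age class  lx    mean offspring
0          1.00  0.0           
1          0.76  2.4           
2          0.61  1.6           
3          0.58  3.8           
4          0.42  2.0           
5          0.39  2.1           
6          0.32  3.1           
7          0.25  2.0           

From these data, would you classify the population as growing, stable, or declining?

R0 = Σ lx·mx = 0 + 1.824 + 0.976 + 2.204 + 0.84 + 0.819 + 0.992 + 0.5 = 8.155
R0 > 1, so the population is growing.

growing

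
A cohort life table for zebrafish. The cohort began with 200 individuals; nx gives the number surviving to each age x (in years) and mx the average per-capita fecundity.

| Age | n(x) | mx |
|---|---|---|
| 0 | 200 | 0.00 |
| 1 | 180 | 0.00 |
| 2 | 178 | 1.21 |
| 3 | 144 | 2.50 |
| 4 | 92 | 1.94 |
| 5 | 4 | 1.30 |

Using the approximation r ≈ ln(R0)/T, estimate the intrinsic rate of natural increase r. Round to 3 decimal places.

lx = nx/n0 = nx/200: 1, 0.9, 0.89, 0.72, 0.46, 0.02
R0 = Σ lx·mx = 0 + 0 + 1.0769 + 1.8 + 0.8924 + 0.026 = 3.7953
Σ x·lx·mx = 11.2534; T = 11.2534/3.7953 = 2.96509…
r ≈ ln(R0)/T = ln(3.7953)/2.96509… = 0.44982… → 0.450

0.450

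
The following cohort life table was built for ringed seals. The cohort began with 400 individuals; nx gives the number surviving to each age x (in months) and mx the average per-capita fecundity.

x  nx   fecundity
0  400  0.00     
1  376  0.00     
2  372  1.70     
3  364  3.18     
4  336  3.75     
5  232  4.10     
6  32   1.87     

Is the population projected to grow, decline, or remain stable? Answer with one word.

growing

lx = nx/n0 = nx/400: 1, 0.94, 0.93, 0.91, 0.84, 0.58, 0.08
R0 = Σ lx·mx = 0 + 0 + 1.581 + 2.8938 + 3.15 + 2.378 + 0.1496 = 10.1524
R0 > 1, so the population is growing.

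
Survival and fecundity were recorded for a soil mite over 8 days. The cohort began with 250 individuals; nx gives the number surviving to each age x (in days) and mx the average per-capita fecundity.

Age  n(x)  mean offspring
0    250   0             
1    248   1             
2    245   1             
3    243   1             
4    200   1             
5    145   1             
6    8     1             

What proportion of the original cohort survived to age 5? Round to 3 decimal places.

0.580

l_5 = n_5/n_0 = 145/250 = 0.58 → 0.580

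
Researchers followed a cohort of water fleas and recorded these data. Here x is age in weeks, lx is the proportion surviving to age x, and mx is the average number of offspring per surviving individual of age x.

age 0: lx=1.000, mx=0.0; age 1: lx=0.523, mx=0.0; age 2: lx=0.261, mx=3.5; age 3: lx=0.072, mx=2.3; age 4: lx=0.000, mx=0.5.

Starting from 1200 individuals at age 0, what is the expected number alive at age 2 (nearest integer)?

Expected survivors = N0 · l_2 = 1200 × 0.261 = 313.2 → 313

313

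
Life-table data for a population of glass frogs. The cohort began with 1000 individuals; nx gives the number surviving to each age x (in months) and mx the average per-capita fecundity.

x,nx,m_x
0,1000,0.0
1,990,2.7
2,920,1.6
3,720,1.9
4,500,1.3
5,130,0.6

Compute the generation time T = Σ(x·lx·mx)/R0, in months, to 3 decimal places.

2.037

lx = nx/n0 = nx/1000: 1, 0.99, 0.92, 0.72, 0.5, 0.13
lx·mx: 0, 2.673, 1.472, 1.368, 0.65, 0.078 → R0 = 6.241
x·lx·mx: 0, 2.673, 2.944, 4.104, 2.6, 0.39 → Σ = 12.711
T = 12.711 / 6.241 = 2.036693… → 2.037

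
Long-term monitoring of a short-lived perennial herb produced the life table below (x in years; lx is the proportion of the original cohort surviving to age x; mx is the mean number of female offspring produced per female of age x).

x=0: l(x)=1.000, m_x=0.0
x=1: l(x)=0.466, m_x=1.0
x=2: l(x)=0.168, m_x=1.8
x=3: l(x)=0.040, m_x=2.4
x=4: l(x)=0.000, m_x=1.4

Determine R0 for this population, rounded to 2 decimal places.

0.86

lx·mx by age: 0, 0.466, 0.3024, 0.096, 0
R0 = Σ lx·mx = 0.8644 → 0.86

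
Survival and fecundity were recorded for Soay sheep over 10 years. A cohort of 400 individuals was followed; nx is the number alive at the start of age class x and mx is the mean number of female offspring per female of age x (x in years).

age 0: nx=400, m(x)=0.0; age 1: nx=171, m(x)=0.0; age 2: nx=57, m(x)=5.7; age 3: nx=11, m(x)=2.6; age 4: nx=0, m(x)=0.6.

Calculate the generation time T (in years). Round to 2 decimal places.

2.08

lx = nx/n0 = nx/400: 1, 0.4275, 0.1425, 0.0275, 0
lx·mx: 0, 0, 0.81225, 0.0715, 0 → R0 = 0.88375
x·lx·mx: 0, 0, 1.6245, 0.2145, 0 → Σ = 1.839
T = 1.839 / 0.88375 = 2.080905… → 2.08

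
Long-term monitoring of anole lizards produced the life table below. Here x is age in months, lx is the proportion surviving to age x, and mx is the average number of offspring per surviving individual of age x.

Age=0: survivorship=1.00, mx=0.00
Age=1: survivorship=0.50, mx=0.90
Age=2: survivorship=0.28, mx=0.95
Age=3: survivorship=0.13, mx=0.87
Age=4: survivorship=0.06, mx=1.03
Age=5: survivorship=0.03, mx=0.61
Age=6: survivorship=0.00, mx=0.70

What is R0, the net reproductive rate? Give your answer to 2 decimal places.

0.91

lx·mx by age: 0, 0.45, 0.266, 0.1131, 0.0618, 0.0183, 0
R0 = Σ lx·mx = 0.9092 → 0.91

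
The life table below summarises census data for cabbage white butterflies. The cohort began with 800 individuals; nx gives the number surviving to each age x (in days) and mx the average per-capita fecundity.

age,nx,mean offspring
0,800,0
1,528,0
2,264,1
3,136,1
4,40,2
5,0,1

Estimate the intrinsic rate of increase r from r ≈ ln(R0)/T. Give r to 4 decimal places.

lx = nx/n0 = nx/800: 1, 0.66, 0.33, 0.17, 0.05, 0
R0 = Σ lx·mx = 0 + 0 + 0.33 + 0.17 + 0.1 + 0 = 0.6
Σ x·lx·mx = 1.57; T = 1.57/0.6 = 2.61667…
r ≈ ln(R0)/T = ln(0.6)/2.61667… = -0.19522… → -0.1952

-0.1952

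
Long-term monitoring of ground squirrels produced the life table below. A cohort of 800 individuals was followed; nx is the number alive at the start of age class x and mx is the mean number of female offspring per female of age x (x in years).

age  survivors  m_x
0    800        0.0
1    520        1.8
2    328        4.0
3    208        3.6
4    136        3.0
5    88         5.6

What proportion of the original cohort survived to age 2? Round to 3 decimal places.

l_2 = n_2/n_0 = 328/800 = 0.41 → 0.410

0.410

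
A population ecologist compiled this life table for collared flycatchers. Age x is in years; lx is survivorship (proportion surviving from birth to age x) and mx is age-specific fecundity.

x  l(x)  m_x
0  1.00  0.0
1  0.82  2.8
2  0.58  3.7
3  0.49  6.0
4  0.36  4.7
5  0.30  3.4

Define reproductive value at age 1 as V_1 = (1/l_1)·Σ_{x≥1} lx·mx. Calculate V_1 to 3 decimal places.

12.310

lx·mx for x ≥ 1: 2.296, 2.146, 2.94, 1.692, 1.02 → sum = 10.094
V_1 = 10.094 / l_1 = 10.094 / 0.82 = 12.309756… → 12.310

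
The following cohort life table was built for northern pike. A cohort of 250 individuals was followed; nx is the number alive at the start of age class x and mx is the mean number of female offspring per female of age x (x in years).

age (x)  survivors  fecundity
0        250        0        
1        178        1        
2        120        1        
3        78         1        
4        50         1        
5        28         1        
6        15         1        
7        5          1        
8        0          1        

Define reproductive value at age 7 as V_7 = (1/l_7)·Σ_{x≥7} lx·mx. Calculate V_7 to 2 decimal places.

lx = nx/n0 = nx/250: 1, 0.712, 0.48, 0.312, 0.2, 0.112, 0.06, 0.02, 0
lx·mx for x ≥ 7: 0.02, 0 → sum = 0.02
V_7 = 0.02 / l_7 = 0.02 / 0.02 = 1 → 1.00

1.00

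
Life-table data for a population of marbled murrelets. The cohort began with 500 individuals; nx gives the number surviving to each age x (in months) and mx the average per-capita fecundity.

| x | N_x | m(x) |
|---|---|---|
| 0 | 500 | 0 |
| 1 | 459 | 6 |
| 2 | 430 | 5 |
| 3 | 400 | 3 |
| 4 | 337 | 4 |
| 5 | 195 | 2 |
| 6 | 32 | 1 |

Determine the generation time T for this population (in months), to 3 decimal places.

lx = nx/n0 = nx/500: 1, 0.918, 0.86, 0.8, 0.674, 0.39, 0.064
lx·mx: 0, 5.508, 4.3, 2.4, 2.696, 0.78, 0.064 → R0 = 15.748
x·lx·mx: 0, 5.508, 8.6, 7.2, 10.784, 3.9, 0.384 → Σ = 36.376
T = 36.376 / 15.748 = 2.309881… → 2.310

2.310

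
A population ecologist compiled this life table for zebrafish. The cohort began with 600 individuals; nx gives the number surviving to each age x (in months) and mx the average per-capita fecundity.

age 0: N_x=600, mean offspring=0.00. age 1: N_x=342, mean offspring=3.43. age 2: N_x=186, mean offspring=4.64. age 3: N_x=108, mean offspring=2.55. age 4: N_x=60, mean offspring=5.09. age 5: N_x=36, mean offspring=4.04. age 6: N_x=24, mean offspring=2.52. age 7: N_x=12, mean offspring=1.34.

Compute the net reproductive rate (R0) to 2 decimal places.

4.73

lx = nx/n0 = nx/600: 1, 0.57, 0.31, 0.18, 0.1, 0.06, 0.04, 0.02
lx·mx by age: 0, 1.9551, 1.4384, 0.459, 0.509, 0.2424, 0.1008, 0.0268
R0 = Σ lx·mx = 4.7315 → 4.73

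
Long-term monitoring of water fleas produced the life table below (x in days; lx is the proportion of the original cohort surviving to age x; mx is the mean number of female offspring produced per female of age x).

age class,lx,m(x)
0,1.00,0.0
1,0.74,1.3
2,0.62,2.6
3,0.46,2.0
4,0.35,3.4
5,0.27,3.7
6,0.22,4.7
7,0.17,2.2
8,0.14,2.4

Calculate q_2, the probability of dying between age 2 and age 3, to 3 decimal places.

q_2 = (l_2 − l_3) / l_2 = (0.62 − 0.46) / 0.62
     = 0.16 / 0.62 = 0.258065… → 0.258

0.258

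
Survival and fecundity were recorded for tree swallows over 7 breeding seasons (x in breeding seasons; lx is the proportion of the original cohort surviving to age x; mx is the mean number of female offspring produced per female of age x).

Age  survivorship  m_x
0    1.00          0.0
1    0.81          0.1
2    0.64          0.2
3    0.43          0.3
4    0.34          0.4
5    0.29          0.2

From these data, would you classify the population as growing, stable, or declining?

declining

R0 = Σ lx·mx = 0 + 0.081 + 0.128 + 0.129 + 0.136 + 0.058 = 0.532
R0 < 1, so the population is declining.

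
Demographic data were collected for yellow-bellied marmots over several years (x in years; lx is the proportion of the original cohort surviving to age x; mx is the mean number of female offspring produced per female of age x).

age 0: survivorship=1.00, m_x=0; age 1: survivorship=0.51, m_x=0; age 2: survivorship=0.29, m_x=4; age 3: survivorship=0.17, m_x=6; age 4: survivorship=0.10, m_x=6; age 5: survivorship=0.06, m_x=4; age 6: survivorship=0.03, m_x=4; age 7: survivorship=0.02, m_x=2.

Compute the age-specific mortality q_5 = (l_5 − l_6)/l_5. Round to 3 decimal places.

0.500

q_5 = (l_5 − l_6) / l_5 = (0.06 − 0.03) / 0.06
     = 0.03 / 0.06 = 0.5 → 0.500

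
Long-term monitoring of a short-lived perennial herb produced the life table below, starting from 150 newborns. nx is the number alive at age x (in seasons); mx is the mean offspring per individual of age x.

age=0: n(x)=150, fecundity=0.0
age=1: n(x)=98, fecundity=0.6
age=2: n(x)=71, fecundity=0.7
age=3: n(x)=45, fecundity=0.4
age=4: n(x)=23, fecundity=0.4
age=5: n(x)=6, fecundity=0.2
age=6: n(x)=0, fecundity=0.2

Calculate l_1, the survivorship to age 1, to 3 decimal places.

0.653

l_1 = n_1/n_0 = 98/150 = 0.653333… → 0.653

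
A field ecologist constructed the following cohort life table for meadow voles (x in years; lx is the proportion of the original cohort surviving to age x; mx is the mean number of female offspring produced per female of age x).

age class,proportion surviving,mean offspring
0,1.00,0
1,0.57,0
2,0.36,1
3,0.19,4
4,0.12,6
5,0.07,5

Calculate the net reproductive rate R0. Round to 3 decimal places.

2.190

lx·mx by age: 0, 0, 0.36, 0.76, 0.72, 0.35
R0 = Σ lx·mx = 2.19 → 2.190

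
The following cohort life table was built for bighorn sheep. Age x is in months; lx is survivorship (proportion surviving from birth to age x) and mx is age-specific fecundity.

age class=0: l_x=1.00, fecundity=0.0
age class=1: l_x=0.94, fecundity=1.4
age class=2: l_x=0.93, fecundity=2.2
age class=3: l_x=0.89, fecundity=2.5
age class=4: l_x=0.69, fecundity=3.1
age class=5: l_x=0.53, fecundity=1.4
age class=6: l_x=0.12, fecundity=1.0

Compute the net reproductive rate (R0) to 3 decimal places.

8.588

lx·mx by age: 0, 1.316, 2.046, 2.225, 2.139, 0.742, 0.12
R0 = Σ lx·mx = 8.588 → 8.588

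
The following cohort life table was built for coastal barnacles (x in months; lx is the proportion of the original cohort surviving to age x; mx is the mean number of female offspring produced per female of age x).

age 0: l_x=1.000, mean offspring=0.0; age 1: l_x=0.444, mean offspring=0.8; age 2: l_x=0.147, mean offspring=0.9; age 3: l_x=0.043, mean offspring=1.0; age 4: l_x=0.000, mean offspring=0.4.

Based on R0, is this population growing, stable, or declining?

R0 = Σ lx·mx = 0 + 0.3552 + 0.1323 + 0.043 + 0 = 0.5305
R0 < 1, so the population is declining.

declining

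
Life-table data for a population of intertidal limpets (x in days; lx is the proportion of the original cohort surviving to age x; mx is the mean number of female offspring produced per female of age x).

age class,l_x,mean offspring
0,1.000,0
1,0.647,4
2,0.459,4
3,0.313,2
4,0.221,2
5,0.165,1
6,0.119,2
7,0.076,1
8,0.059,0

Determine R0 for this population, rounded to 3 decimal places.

5.971

lx·mx by age: 0, 2.588, 1.836, 0.626, 0.442, 0.165, 0.238, 0.076, 0
R0 = Σ lx·mx = 5.971 → 5.971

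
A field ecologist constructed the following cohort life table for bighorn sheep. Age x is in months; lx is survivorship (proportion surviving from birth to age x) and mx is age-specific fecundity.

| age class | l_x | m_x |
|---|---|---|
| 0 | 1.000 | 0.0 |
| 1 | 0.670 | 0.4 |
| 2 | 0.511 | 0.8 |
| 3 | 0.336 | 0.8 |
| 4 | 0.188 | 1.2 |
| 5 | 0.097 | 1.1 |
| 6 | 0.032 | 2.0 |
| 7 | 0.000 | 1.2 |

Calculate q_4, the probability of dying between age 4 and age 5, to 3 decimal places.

0.484

q_4 = (l_4 − l_5) / l_4 = (0.188 − 0.097) / 0.188
     = 0.091 / 0.188 = 0.484043… → 0.484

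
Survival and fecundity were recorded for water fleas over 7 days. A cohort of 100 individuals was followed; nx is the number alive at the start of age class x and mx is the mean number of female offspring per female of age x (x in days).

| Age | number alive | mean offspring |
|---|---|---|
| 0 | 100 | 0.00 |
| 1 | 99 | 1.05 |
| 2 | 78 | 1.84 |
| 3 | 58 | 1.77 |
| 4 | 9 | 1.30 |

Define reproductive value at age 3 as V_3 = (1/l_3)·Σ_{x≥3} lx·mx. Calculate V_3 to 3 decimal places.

lx = nx/n0 = nx/100: 1, 0.99, 0.78, 0.58, 0.09
lx·mx for x ≥ 3: 1.0266, 0.117 → sum = 1.1436
V_3 = 1.1436 / l_3 = 1.1436 / 0.58 = 1.971724… → 1.972

1.972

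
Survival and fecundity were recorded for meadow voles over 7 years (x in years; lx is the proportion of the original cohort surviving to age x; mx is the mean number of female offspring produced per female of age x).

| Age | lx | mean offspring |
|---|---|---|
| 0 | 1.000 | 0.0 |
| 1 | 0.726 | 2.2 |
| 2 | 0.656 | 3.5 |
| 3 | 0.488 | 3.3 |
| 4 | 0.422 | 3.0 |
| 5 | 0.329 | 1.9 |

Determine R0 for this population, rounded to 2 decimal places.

lx·mx by age: 0, 1.5972, 2.296, 1.6104, 1.266, 0.6251
R0 = Σ lx·mx = 7.3947 → 7.39

7.39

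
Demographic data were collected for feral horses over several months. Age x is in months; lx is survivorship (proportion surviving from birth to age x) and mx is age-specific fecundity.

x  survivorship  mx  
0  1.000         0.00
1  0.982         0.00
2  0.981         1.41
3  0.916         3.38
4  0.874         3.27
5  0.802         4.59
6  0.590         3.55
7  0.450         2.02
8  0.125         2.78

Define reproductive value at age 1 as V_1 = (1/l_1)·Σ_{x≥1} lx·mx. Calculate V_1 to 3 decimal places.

14.633

lx·mx for x ≥ 1: 0, 1.38321, 3.09608, 2.85798, 3.68118, 2.0945, 0.909, 0.3475 → sum = 14.36945
V_1 = 14.36945 / l_1 = 14.36945 / 0.982 = 14.632841… → 14.633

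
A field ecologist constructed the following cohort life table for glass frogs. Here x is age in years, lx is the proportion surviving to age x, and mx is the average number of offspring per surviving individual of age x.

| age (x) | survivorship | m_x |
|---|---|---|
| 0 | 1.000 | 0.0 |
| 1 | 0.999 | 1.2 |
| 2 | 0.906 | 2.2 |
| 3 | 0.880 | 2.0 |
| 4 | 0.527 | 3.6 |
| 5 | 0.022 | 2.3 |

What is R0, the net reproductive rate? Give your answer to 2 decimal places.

lx·mx by age: 0, 1.1988, 1.9932, 1.76, 1.8972, 0.0506
R0 = Σ lx·mx = 6.8998 → 6.90

6.90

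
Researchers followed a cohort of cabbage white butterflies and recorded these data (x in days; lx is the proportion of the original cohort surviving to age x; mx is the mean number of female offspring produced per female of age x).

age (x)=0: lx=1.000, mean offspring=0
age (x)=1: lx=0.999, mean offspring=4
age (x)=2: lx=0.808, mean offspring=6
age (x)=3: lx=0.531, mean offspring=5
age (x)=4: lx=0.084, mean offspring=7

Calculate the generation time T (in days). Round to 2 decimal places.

lx·mx: 0, 3.996, 4.848, 2.655, 0.588 → R0 = 12.087
x·lx·mx: 0, 3.996, 9.696, 7.965, 2.352 → Σ = 24.009
T = 24.009 / 12.087 = 1.986349… → 1.99

1.99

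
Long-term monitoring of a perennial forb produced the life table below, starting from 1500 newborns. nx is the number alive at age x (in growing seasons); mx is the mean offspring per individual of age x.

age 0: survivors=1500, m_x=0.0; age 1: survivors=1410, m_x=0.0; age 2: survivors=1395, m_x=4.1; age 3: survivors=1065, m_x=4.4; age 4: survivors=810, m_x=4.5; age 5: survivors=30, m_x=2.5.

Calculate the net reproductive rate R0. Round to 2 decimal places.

lx = nx/n0 = nx/1500: 1, 0.94, 0.93, 0.71, 0.54, 0.02
lx·mx by age: 0, 0, 3.813, 3.124, 2.43, 0.05
R0 = Σ lx·mx = 9.417 → 9.42

9.42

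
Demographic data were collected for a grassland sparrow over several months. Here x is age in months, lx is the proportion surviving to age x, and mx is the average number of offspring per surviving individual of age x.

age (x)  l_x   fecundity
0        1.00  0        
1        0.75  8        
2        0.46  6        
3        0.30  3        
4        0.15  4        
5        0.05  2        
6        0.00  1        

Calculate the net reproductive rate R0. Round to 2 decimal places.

10.36

lx·mx by age: 0, 6, 2.76, 0.9, 0.6, 0.1, 0
R0 = Σ lx·mx = 10.36 → 10.36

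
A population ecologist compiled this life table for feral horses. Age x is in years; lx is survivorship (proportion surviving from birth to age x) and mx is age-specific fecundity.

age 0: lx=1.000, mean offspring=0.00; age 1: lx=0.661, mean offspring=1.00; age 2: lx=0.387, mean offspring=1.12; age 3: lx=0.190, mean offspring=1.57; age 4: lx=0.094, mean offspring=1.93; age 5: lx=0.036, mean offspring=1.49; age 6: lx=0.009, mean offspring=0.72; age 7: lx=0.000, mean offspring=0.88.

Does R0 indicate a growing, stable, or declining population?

R0 = Σ lx·mx = 0 + 0.661 + 0.43344 + 0.2983 + 0.18142 + 0.05364 + 0.00648 + 0 = 1.63428
R0 > 1, so the population is growing.

growing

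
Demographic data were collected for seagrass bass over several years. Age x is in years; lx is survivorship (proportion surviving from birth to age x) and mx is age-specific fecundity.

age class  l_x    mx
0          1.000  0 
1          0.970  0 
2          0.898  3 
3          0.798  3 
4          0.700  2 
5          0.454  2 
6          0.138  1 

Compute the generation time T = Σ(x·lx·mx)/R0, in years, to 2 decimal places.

3.12

lx·mx: 0, 0, 2.694, 2.394, 1.4, 0.908, 0.138 → R0 = 7.534
x·lx·mx: 0, 0, 5.388, 7.182, 5.6, 4.54, 0.828 → Σ = 23.538
T = 23.538 / 7.534 = 3.124237… → 3.12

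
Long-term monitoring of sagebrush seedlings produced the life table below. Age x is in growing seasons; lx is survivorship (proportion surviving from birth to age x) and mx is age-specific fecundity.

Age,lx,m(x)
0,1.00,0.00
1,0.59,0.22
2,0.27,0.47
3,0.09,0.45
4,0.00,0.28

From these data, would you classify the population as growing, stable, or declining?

declining

R0 = Σ lx·mx = 0 + 0.1298 + 0.1269 + 0.0405 + 0 = 0.2972
R0 < 1, so the population is declining.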